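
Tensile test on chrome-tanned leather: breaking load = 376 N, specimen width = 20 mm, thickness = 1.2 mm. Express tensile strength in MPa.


15.67 MPa

Cross-section = 20 x 1.2 = 24.0 mm^2
TS = 376 / 24.0 = 15.67 MPa
(1 N/mm^2 = 1 MPa)


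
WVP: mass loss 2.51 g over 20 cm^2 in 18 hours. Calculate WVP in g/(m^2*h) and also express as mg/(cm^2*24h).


WVP = 2.51 / (20 x 18) x 10000 = 69.72 g/(m^2*h)
Mass loss in mg = 2.51 x 1000 = 2510 mg
Per cm^2 per 24h in mg: 2510 x 24 / (20 x 18) = 60240 / 360 = 167.33 mg/(cm^2*24h)


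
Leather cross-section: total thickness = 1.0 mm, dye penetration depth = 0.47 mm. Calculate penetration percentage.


47.0%

Penetration% = 0.47 / 1.0 x 100
Penetration = 47.0%


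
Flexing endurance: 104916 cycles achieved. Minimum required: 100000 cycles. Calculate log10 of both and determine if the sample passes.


Achieved: log10 = 5.02
Required: log10 = 5.00
Passes: Yes

log10(104916) = 5.02
log10(100000) = 5.00
Passes: Yes


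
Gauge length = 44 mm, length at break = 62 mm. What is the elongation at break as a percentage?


Extension = 62 - 44 = 18 mm
Elongation = 18 / 44 x 100 = 40.9%


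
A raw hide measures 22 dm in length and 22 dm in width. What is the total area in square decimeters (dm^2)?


484 dm^2

Area = length x width
Area = 22 x 22 = 484 dm^2


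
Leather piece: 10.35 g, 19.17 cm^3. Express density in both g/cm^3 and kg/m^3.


0.540 g/cm^3
540 kg/m^3

Density = 10.35 / 19.17 = 0.540 g/cm^3
Convert: 0.540 x 1000 = 540 kg/m^3


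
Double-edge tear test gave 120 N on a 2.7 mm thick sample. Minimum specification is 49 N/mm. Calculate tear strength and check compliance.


Tear strength = 44.4 N/mm
Compliant: No


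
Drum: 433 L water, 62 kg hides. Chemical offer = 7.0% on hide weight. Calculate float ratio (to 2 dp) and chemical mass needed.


Float ratio = 6.98
Chemical needed = 4.34 kg

Float ratio = 433 / 62 = 6.98
Chemical = 62 x 7.0 / 100 = 4.34 kg


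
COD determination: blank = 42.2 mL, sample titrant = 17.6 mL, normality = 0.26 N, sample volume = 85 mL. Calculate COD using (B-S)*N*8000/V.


602.0 mg/L

COD = (42.2 - 17.6) x 0.26 x 8000 / 85
COD = 24.6 x 0.26 x 8000 / 85
COD = 602.0 mg/L


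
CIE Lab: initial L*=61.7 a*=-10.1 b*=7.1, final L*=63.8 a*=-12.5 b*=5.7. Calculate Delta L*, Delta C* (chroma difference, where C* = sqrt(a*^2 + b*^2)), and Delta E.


Delta L* = 63.8 - 61.7 = 2.1
C1* = sqrt((-10.1)^2 + (7.1)^2) = 12.346
C2* = sqrt((-12.5)^2 + (5.7)^2) = 13.738
Delta C* = 13.738 - 12.346 = 1.39
Delta E = sqrt((2.1)^2 + (-2.4)^2 + (-1.4)^2) = 3.48


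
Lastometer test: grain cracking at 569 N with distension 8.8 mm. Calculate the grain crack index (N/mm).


64.7 N/mm

Grain crack index = force / distension
Index = 569 / 8.8 = 64.7 N/mm


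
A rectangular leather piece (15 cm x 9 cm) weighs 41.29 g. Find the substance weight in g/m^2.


Area = 15 x 9 = 135 cm^2
SW = 41.29 / 135 x 10000 = 3058.5 g/m^2


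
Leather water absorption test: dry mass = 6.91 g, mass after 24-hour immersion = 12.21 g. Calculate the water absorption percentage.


Water absorbed = 12.21 - 6.91 = 5.30 g
WA% = 5.30 / 6.91 x 100 = 76.7%


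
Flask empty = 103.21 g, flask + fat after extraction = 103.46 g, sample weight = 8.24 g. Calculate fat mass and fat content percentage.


Fat mass = 103.46 - 103.21 = 0.25 g
Fat% = 0.25 / 8.24 x 100 = 3.0%


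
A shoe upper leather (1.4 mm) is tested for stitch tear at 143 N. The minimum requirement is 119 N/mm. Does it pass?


STS = 102.1 N/mm
Passes: No


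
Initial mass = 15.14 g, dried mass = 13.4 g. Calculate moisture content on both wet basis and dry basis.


Moisture lost = 15.14 - 13.4 = 1.74 g
Wet basis MC = 1.74 / 15.14 x 100 = 11.5%
Dry basis MC = 1.74 / 13.4 x 100 = 13.0%


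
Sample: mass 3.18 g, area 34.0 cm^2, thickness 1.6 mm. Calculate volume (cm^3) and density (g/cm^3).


Thickness in cm = 1.6 / 10 = 0.16 cm
Volume = 34.0 x 0.16 = 5.440 cm^3
Density = 3.18 / 5.440 = 0.585 g/cm^3


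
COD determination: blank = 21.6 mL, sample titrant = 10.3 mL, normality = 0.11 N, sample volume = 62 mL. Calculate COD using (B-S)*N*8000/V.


160.4 mg/L


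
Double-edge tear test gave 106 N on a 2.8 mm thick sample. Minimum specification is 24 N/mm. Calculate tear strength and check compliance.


Tear strength = 37.9 N/mm
Compliant: Yes


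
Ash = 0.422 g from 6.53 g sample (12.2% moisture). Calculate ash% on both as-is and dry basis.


As-is ash% = 0.422 / 6.53 x 100 = 6.46%
Dry mass = 6.53 x (100 - 12.2) / 100 = 5.73334 g
Dry-basis ash% = 0.422 / 5.73334 x 100 = 7.36%


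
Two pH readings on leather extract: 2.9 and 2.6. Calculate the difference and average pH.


Difference = 0.3
Average pH = 2.75


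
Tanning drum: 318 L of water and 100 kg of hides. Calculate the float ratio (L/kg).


3.2


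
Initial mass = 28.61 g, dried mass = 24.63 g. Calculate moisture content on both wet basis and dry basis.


Wet basis = 13.9%
Dry basis = 16.2%


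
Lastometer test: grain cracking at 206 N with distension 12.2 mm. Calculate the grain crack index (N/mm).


Grain crack index = force / distension
Index = 206 / 12.2 = 16.9 N/mm


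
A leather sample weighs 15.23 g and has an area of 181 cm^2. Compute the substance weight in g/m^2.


Substance weight = mass / area x 10000
SW = 15.23 / 181 x 10000
SW = 841.4 g/m^2


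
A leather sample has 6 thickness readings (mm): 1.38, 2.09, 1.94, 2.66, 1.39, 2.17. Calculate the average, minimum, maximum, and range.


Average = 1.94 mm
Min = 1.38 mm
Max = 2.66 mm
Range = 1.28 mm


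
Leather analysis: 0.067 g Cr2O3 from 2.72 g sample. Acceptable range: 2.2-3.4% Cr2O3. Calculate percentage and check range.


Cr2O3% = 0.067 / 2.72 x 100 = 2.46%
Acceptable range: 2.2 to 3.4%
Within range: Yes


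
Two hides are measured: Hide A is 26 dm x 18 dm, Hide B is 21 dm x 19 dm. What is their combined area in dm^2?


867 dm^2


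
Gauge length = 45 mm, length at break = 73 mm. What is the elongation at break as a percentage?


Extension = 73 - 45 = 28 mm
Elongation = 28 / 45 x 100 = 62.2%


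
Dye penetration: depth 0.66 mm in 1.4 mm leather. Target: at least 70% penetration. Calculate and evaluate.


Penetration = 0.66 / 1.4 x 100 = 47.1%
Target: 70%
Meets target: No


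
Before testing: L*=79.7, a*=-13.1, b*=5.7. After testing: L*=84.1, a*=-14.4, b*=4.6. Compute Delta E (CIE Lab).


Delta E = 4.72

dL = 84.1 - 79.7 = 4.4
da = -14.4 - (-13.1) = -1.3
db = 4.6 - 5.7 = -1.1
dE = sqrt((4.4)^2 + (-1.3)^2 + (-1.1)^2) = 4.72


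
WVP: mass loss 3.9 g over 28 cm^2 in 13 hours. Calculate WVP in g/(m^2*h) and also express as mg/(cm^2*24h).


WVP = 3.9 / (28 x 13) x 10000 = 107.14 g/(m^2*h)
Mass loss in mg = 3.9 x 1000 = 3900 mg
Per cm^2 per 24h in mg: 3900 x 24 / (28 x 13) = 93600 / 364 = 257.14 mg/(cm^2*24h)


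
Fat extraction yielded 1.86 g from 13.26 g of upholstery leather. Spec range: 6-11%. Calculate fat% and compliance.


Fat% = 1.86 / 13.26 x 100 = 14.0%
Spec range: 6-11%
Compliant: No


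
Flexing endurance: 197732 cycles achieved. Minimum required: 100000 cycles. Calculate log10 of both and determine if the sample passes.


Achieved: log10 = 5.30
Required: log10 = 5.00
Passes: Yes

log10(197732) = 5.30
log10(100000) = 5.00
Passes: Yes


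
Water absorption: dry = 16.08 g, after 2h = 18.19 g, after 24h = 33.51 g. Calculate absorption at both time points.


2h absorption = 13.1%
24h absorption = 108.4%

WA (2h) = (18.19 - 16.08) / 16.08 x 100 = 13.1%
WA (24h) = (33.51 - 16.08) / 16.08 x 100 = 108.4%


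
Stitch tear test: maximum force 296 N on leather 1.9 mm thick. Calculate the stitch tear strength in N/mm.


Stitch tear strength = force / thickness
STS = 296 / 1.9 = 155.8 N/mm


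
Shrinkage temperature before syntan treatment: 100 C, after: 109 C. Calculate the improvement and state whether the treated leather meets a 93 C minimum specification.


Improvement = 9 C
Meets 93 C spec: Yes

Improvement = 109 - 100 = 9 C
Spec check: 109 C >= 93 C? Yes


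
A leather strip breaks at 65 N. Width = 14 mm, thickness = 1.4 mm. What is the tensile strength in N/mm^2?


Cross-sectional area = 14 x 1.4 = 19.6 mm^2
Tensile strength = 65 / 19.6 = 3.32 N/mm^2


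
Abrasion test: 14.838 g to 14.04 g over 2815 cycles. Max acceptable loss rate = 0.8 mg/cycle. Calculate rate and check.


Loss = 14.838 - 14.04 = 0.798 g
Rate = 0.798 g / 2815 cycles x 1000 = 0.283 mg/cycle
Max = 0.8 mg/cycle
Passes: Yes


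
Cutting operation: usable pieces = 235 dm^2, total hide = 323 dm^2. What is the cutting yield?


Yield = usable / total x 100
Yield = 235 / 323 x 100 = 72.8%


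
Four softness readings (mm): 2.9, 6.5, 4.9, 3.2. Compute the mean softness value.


Sum = 2.9 + 6.5 + 4.9 + 3.2
Mean = 17.5 / 4 = 4.38 mm


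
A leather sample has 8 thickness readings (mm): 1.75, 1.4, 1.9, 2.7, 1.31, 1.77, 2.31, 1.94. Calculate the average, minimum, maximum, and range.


Sum = 15.08
Average = 15.08 / 8 = 1.89 mm
Minimum = 1.31 mm
Maximum = 2.7 mm
Range = 2.7 - 1.31 = 1.39 mm


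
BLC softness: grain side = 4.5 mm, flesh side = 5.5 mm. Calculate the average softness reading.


5.00 mm

Average = (4.5 + 5.5) / 2
Average = 5.00 mm


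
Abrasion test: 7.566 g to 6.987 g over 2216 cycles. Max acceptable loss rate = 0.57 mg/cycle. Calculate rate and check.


Loss = 7.566 - 6.987 = 0.579 g
Rate = 0.579 g / 2216 cycles x 1000 = 0.261 mg/cycle
Max = 0.57 mg/cycle
Passes: Yes


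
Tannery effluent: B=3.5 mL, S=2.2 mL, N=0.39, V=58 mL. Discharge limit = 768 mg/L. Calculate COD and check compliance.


COD = 69.9 mg/L
Compliant: Yes

COD = (3.5 - 2.2) x 0.39 x 8000 / 58 = 69.9 mg/L
Limit: 768 mg/L
Compliant: Yes


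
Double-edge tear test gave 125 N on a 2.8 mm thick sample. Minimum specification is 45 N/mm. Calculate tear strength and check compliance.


Tear strength = 125 / 2.8 = 44.6 N/mm
Required minimum = 45 N/mm
Compliant: No


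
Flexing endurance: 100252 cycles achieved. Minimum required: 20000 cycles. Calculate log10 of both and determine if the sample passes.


log10(100252) = 5.00
log10(20000) = 4.30
Passes: Yes


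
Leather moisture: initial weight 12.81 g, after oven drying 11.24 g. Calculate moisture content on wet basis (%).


12.3%

Moisture = 12.81 - 11.24 = 1.57 g
MC = 1.57 / 12.81 x 100 = 12.3%


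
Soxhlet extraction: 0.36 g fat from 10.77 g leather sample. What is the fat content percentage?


3.3%

Fat content = 0.36 / 10.77 x 100
Fat = 3.3%


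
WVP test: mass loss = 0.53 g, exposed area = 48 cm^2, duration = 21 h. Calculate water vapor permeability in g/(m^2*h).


WVP = mass_loss / (area x time) x 10000
WVP = 0.53 / (48 x 21) x 10000
WVP = 0.53 / 1008 x 10000 = 5.26 g/(m^2*h)


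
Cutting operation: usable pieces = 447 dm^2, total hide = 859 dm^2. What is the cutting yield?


Yield = usable / total x 100
Yield = 447 / 859 x 100 = 52.0%


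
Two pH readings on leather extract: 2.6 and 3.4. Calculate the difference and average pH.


Difference = 0.8
Average pH = 3.00


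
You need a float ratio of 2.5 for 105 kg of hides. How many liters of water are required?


Water = hide weight x target ratio
Water = 105 x 2.5 = 262.5 L


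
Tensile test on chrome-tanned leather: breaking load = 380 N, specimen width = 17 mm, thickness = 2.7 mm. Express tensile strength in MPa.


8.28 MPa

Cross-section = 17 x 2.7 = 45.9 mm^2
TS = 380 / 45.9 = 8.28 MPa
(1 N/mm^2 = 1 MPa)


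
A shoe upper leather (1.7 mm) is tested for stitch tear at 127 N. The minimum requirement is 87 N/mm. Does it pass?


STS = 127 / 1.7 = 74.7 N/mm
Minimum required: 87 N/mm
Passes: No


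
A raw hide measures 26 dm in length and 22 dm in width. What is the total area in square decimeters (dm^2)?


Area = length x width
Area = 26 x 22 = 572 dm^2


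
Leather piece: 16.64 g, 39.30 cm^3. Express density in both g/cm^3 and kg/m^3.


Density = 16.64 / 39.30 = 0.423 g/cm^3
Convert: 0.423 x 1000 = 423 kg/m^3


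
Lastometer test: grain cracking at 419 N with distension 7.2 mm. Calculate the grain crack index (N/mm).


58.2 N/mm

Grain crack index = force / distension
Index = 419 / 7.2 = 58.2 N/mm


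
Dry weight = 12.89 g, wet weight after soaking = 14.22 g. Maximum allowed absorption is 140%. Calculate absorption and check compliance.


WA = (14.22 - 12.89) / 12.89 x 100 = 10.3%
Maximum allowed: 140%
Compliant: Yes


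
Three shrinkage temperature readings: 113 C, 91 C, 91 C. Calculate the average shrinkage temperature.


Average = (113 + 91 + 91) / 3
Average = 295 / 3 = 98.3 C


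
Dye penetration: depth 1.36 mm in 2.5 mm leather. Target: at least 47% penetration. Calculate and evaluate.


Penetration = 54.4%
Meets target: Yes

Penetration = 1.36 / 2.5 x 100 = 54.4%
Target: 47%
Meets target: Yes


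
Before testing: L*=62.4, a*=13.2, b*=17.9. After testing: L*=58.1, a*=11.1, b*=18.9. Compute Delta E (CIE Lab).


Delta E = 4.89


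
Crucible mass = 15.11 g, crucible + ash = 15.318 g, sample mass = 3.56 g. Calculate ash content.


Ash mass = 15.318 - 15.11 = 0.208 g
Ash% = 0.208 / 3.56 x 100 = 5.84%


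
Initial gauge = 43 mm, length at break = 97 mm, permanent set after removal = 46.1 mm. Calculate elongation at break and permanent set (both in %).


Elongation at break = (97 - 43) / 43 x 100 = 125.6%
Permanent set = (46.1 - 43) / 43 x 100 = 7.2%


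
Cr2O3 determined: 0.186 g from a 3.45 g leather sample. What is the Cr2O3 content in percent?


Cr2O3% = 0.186 / 3.45 x 100
Cr2O3% = 5.39%


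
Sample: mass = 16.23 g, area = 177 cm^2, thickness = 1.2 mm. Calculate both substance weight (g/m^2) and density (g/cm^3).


SW = 16.23 / 177 x 10000 = 916.9 g/m^2
Volume = 177 x 1.2 / 10 = 21.24 cm^3
Density = 16.23 / 21.24 = 0.764 g/cm^3


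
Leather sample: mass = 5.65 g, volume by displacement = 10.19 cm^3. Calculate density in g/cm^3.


Density = mass / volume
Density = 5.65 / 10.19 = 0.554 g/cm^3


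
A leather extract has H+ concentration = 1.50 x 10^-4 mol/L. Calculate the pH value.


pH = -log10[H+]
pH = -log10(1.50 x 10^-4) = 3.82


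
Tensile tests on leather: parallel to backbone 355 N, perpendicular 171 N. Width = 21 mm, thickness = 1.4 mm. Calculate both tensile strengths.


Parallel = 12.07 N/mm^2
Perpendicular = 5.82 N/mm^2

Area = 21 x 1.4 = 29.4 mm^2
TS (parallel) = 355 / 29.4 = 12.07 N/mm^2
TS (perpendicular) = 171 / 29.4 = 5.82 N/mm^2


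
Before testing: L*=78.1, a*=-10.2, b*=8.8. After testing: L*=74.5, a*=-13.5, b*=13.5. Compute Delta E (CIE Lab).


Delta E = 6.78

dL = 74.5 - 78.1 = -3.6
da = -13.5 - (-10.2) = -3.3
db = 13.5 - 8.8 = 4.7
dE = sqrt((-3.6)^2 + (-3.3)^2 + (4.7)^2) = 6.78


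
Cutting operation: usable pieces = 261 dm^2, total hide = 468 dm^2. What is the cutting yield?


55.8%

Yield = usable / total x 100
Yield = 261 / 468 x 100 = 55.8%


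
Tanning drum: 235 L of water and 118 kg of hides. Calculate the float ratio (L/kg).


Float ratio = water / hide weight
Ratio = 235 / 118 = 2.0


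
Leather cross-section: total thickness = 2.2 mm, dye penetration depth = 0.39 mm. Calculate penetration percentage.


17.7%

Penetration% = 0.39 / 2.2 x 100
Penetration = 17.7%


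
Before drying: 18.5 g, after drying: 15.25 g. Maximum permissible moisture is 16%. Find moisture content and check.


Moisture content = 17.6%
Acceptable: No

MC = (18.5 - 15.25) / 18.5 x 100 = 17.6%
Maximum: 16%
Acceptable: No


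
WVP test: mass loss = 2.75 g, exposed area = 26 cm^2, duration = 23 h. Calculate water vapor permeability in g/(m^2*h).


WVP = mass_loss / (area x time) x 10000
WVP = 2.75 / (26 x 23) x 10000
WVP = 2.75 / 598 x 10000 = 45.99 g/(m^2*h)


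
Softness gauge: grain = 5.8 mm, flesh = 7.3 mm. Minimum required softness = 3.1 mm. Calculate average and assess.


Average softness = 6.55 mm
Meets requirement: Yes

Average = (5.8 + 7.3) / 2 = 6.55 mm
Minimum = 3.1 mm
Meets requirement: Yes


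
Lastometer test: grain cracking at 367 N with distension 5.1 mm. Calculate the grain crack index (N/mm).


72.0 N/mm

Grain crack index = force / distension
Index = 367 / 5.1 = 72.0 N/mm


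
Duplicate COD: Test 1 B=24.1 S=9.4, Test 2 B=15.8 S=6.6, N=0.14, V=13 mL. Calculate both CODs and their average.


COD1 = 1266.5 mg/L
COD2 = 792.6 mg/L
Average = 1029.6 mg/L

COD1 = (24.1 - 9.4) x 0.14 x 8000 / 13 = 1266.5 mg/L
COD2 = (15.8 - 6.6) x 0.14 x 8000 / 13 = 792.6 mg/L
Average = (1266.5 + 792.6) / 2 = 1029.6 mg/L


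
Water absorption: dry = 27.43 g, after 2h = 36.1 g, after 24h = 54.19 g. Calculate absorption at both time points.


WA (2h) = (36.1 - 27.43) / 27.43 x 100 = 31.6%
WA (24h) = (54.19 - 27.43) / 27.43 x 100 = 97.6%


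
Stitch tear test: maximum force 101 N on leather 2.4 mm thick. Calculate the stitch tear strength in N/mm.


Stitch tear strength = force / thickness
STS = 101 / 2.4 = 42.1 N/mm


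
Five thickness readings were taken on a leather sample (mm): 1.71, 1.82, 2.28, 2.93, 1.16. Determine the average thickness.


1.98 mm

Sum = 1.71 + 1.82 + 2.28 + 2.93 + 1.16 = 9.90
Average = 9.90 / 5 = 1.98 mm


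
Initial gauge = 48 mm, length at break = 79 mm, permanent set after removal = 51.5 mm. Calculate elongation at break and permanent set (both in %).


Elongation at break = 64.6%
Permanent set = 7.3%

Elongation at break = (79 - 48) / 48 x 100 = 64.6%
Permanent set = (51.5 - 48) / 48 x 100 = 7.3%


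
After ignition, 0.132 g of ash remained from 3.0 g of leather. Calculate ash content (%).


4.40%

Ash% = 0.132 / 3.0 x 100
Ash% = 4.40%


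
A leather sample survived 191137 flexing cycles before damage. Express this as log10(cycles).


log10(191137) = 5.28


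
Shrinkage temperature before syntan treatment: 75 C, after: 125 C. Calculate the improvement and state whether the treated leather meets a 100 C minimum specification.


Improvement = 125 - 75 = 50 C
Spec check: 125 C >= 100 C? Yes


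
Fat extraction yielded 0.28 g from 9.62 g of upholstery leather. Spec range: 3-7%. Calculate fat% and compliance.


Fat content = 2.9%
Compliant: No


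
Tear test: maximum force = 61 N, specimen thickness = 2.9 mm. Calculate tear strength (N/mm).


21.0 N/mm


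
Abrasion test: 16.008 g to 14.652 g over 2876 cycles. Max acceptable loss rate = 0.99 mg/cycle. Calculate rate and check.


Rate = 0.471 mg/cycle
Passes: Yes


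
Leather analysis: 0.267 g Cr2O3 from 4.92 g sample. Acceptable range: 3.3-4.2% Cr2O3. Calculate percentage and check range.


Cr2O3% = 0.267 / 4.92 x 100 = 5.43%
Acceptable range: 3.3 to 4.2%
Within range: No


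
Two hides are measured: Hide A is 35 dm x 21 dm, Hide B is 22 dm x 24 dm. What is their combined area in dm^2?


Hide A area = 35 x 21 = 735 dm^2
Hide B area = 22 x 24 = 528 dm^2
Total = 735 + 528 = 1263 dm^2


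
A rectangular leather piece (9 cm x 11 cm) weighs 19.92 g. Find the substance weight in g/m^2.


Area = 9 x 11 = 99 cm^2
SW = 19.92 / 99 x 10000 = 2012.1 g/m^2


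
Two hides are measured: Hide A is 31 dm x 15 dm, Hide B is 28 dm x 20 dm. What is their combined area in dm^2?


1025 dm^2

Hide A area = 31 x 15 = 465 dm^2
Hide B area = 28 x 20 = 560 dm^2
Total = 465 + 560 = 1025 dm^2


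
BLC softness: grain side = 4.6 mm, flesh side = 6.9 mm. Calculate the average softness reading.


5.75 mm


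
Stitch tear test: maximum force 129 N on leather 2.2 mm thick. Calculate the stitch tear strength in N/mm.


Stitch tear strength = force / thickness
STS = 129 / 2.2 = 58.6 N/mm


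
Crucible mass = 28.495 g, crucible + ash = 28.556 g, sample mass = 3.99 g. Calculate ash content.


Ash mass = 0.061 g
Ash content = 1.53%


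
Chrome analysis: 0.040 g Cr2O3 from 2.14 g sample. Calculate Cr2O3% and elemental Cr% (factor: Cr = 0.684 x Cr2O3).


Cr2O3 = 1.87%
Cr = 1.28%


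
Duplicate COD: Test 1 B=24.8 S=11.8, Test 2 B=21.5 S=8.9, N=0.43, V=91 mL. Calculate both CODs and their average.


COD1 = (24.8 - 11.8) x 0.43 x 8000 / 91 = 491.4 mg/L
COD2 = (21.5 - 8.9) x 0.43 x 8000 / 91 = 476.3 mg/L
Average = (491.4 + 476.3) / 2 = 483.9 mg/L


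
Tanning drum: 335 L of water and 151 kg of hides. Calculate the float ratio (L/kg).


Float ratio = water / hide weight
Ratio = 335 / 151 = 2.2


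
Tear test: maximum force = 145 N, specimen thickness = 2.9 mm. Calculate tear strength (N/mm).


50.0 N/mm

Tear strength = force / thickness
Tear = 145 / 2.9 = 50.0 N/mm


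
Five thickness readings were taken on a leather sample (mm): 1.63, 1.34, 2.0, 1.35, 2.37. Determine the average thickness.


Sum = 1.63 + 1.34 + 2.0 + 1.35 + 2.37 = 8.69
Average = 8.69 / 5 = 1.74 mm


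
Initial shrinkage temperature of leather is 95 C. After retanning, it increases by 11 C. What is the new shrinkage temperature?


New Ts = 95 + 11 = 106 C


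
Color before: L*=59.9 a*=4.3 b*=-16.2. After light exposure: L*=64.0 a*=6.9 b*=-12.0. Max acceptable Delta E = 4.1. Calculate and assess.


Delta E = 6.42
Passes: No

dL = 4.1, da = 2.6, db = 4.2
dE = sqrt((4.1)^2 + (2.6)^2 + (4.2)^2) = 6.42
Max = 4.1
Passes: No


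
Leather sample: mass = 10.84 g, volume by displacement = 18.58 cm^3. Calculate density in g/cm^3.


Density = mass / volume
Density = 10.84 / 18.58 = 0.583 g/cm^3


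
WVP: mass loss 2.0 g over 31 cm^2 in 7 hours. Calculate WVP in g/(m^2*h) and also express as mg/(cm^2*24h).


WVP = 92.17 g/(m^2*h)
Daily rate = 221.20 mg/(cm^2*24h)

WVP = 2.0 / (31 x 7) x 10000 = 92.17 g/(m^2*h)
Mass loss in mg = 2.0 x 1000 = 2000 mg
Per cm^2 per 24h in mg: 2000 x 24 / (31 x 7) = 48000 / 217 = 221.20 mg/(cm^2*24h)


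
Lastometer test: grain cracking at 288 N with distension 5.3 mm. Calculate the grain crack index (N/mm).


54.3 N/mm


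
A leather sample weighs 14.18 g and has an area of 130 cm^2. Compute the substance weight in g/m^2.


Substance weight = mass / area x 10000
SW = 14.18 / 130 x 10000
SW = 1090.8 g/m^2


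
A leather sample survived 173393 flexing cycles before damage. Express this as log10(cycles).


5.24


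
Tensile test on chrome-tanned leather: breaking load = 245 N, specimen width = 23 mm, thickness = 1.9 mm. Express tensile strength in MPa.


5.61 MPa


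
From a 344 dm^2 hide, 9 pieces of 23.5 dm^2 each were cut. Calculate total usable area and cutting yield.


Total usable = 9 x 23.5 = 211.5 dm^2
Yield = 211.5 / 344 x 100 = 61.5%


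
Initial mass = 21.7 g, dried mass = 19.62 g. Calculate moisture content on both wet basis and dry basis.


Moisture lost = 21.7 - 19.62 = 2.08 g
Wet basis MC = 2.08 / 21.7 x 100 = 9.6%
Dry basis MC = 2.08 / 19.62 x 100 = 10.6%


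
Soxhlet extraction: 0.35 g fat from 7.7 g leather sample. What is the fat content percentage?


Fat content = 0.35 / 7.7 x 100
Fat = 4.5%


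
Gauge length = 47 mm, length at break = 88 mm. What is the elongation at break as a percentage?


87.2%


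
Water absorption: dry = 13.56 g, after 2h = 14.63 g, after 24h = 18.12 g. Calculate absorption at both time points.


2h absorption = 7.9%
24h absorption = 33.6%

WA (2h) = (14.63 - 13.56) / 13.56 x 100 = 7.9%
WA (24h) = (18.12 - 13.56) / 13.56 x 100 = 33.6%


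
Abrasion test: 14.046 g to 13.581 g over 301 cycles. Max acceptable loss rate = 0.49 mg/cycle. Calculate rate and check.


Loss = 14.046 - 13.581 = 0.465 g
Rate = 0.465 g / 301 cycles x 1000 = 1.545 mg/cycle
Max = 0.49 mg/cycle
Passes: No


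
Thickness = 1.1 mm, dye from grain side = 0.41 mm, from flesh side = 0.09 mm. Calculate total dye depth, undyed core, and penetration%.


Total dyed = 0.41 + 0.09 = 0.50 mm
Undyed core = 1.1 - 0.50 = 0.60 mm
Penetration = 0.50 / 1.1 x 100 = 45.5%


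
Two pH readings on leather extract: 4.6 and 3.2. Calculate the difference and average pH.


Difference = |4.6 - 3.2| = 1.4
Average = (4.6 + 3.2) / 2 = 3.90


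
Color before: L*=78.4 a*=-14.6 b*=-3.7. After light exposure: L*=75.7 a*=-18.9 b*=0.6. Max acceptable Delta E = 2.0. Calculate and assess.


dL = -2.7, da = -4.3, db = 4.3
dE = sqrt((-2.7)^2 + (-4.3)^2 + (4.3)^2) = 6.65
Max = 2.0
Passes: No


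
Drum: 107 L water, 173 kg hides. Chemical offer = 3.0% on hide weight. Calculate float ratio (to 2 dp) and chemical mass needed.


Float ratio = 0.62
Chemical needed = 5.19 kg

Float ratio = 107 / 173 = 0.62
Chemical = 173 x 3.0 / 100 = 5.19 kg


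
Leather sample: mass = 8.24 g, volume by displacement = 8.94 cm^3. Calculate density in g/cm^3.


0.922 g/cm^3


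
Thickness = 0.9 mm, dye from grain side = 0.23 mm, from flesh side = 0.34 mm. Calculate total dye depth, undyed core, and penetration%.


Total dyed = 0.57 mm
Undyed core = 0.33 mm
Penetration = 63.3%

Total dyed = 0.23 + 0.34 = 0.57 mm
Undyed core = 0.9 - 0.57 = 0.33 mm
Penetration = 0.57 / 0.9 x 100 = 63.3%


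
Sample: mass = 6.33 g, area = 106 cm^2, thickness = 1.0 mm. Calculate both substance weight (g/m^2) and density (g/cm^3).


SW = 6.33 / 106 x 10000 = 597.2 g/m^2
Volume = 106 x 1.0 / 10 = 10.60 cm^3
Density = 6.33 / 10.60 = 0.597 g/cm^3


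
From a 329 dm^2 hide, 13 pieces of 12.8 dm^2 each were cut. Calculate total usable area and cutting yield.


Total usable = 13 x 12.8 = 166.4 dm^2
Yield = 166.4 / 329 x 100 = 50.6%


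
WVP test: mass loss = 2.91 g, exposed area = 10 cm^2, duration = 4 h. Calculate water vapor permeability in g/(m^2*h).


WVP = mass_loss / (area x time) x 10000
WVP = 2.91 / (10 x 4) x 10000
WVP = 2.91 / 40 x 10000 = 727.50 g/(m^2*h)


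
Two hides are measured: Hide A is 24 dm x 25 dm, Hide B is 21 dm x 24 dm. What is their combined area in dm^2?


1104 dm^2

Hide A area = 24 x 25 = 600 dm^2
Hide B area = 21 x 24 = 504 dm^2
Total = 600 + 504 = 1104 dm^2


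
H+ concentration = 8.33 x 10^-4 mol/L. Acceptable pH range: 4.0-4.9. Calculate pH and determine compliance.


pH = -log10(8.33 x 10^-4) = 3.08
Range: 4.0 to 4.9
Compliant: No


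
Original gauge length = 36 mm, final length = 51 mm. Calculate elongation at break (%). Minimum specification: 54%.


Extension = 51 - 36 = 15 mm
Elongation = 15 / 36 x 100 = 41.7%
Minimum required: 54%
Meets specification: No


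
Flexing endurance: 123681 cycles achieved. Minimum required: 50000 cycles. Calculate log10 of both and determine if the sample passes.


log10(123681) = 5.09
log10(50000) = 4.70
Passes: Yes


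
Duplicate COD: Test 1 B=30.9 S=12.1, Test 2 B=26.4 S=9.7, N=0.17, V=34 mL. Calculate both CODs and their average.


COD1 = 752.0 mg/L
COD2 = 668.0 mg/L
Average = 710.0 mg/L

COD1 = (30.9 - 12.1) x 0.17 x 8000 / 34 = 752.0 mg/L
COD2 = (26.4 - 9.7) x 0.17 x 8000 / 34 = 668.0 mg/L
Average = (752.0 + 668.0) / 2 = 710.0 mg/L


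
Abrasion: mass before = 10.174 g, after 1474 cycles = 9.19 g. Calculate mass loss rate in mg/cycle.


0.668 mg/cycle

Mass loss = 10.174 - 9.19 = 0.984 g
Rate = 0.984 / 1474 x 1000 = 0.668 mg/cycle


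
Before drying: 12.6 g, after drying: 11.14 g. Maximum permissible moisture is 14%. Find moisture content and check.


MC = (12.6 - 11.14) / 12.6 x 100 = 11.6%
Maximum: 14%
Acceptable: Yes


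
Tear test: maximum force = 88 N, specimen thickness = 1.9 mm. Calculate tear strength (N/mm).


Tear strength = force / thickness
Tear = 88 / 1.9 = 46.3 N/mm


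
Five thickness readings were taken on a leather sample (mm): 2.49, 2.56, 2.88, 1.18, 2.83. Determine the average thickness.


2.39 mm


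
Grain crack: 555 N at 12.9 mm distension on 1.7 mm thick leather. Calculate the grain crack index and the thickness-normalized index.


Crack index = 43.0 N/mm
Normalized index = 25.3 N/mm per mm

Crack index = 555 / 12.9 = 43.0 N/mm
Normalized = 43.0 / 1.7 = 25.3 N/mm per mm


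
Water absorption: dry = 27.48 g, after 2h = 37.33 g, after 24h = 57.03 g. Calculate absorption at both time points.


WA (2h) = (37.33 - 27.48) / 27.48 x 100 = 35.8%
WA (24h) = (57.03 - 27.48) / 27.48 x 100 = 107.5%


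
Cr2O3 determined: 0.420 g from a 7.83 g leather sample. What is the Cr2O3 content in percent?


Cr2O3% = 0.420 / 7.83 x 100
Cr2O3% = 5.36%


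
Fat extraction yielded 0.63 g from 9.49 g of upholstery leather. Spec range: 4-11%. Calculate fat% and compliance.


Fat% = 0.63 / 9.49 x 100 = 6.6%
Spec range: 4-11%
Compliant: Yes


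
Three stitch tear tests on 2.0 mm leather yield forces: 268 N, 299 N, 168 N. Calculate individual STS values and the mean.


STS1 = 268 / 2.0 = 134.0 N/mm
STS2 = 299 / 2.0 = 149.5 N/mm
STS3 = 168 / 2.0 = 84.0 N/mm
Mean = (134.0 + 149.5 + 84.0) / 3 = 122.5 N/mm


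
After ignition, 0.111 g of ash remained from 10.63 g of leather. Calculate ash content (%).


Ash% = 0.111 / 10.63 x 100
Ash% = 1.04%


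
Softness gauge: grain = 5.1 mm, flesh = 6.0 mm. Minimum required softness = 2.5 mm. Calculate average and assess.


Average softness = 5.55 mm
Meets requirement: Yes

Average = (5.1 + 6.0) / 2 = 5.55 mm
Minimum = 2.5 mm
Meets requirement: Yes


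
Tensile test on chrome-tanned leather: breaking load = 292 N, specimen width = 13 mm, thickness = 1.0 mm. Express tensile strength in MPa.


22.46 MPa


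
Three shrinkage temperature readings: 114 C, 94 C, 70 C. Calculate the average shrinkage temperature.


Average = (114 + 94 + 70) / 3
Average = 278 / 3 = 92.7 C


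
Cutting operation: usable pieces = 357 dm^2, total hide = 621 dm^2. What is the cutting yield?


57.5%

Yield = usable / total x 100
Yield = 357 / 621 x 100 = 57.5%


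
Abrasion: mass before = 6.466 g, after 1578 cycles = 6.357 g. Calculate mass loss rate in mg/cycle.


0.069 mg/cycle

Mass loss = 6.466 - 6.357 = 0.109 g
Rate = 0.109 / 1578 x 1000 = 0.069 mg/cycle


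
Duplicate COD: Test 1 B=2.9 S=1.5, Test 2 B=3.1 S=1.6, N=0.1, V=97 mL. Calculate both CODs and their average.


COD1 = (2.9 - 1.5) x 0.1 x 8000 / 97 = 11.5 mg/L
COD2 = (3.1 - 1.6) x 0.1 x 8000 / 97 = 12.4 mg/L
Average = (11.5 + 12.4) / 2 = 12.0 mg/L


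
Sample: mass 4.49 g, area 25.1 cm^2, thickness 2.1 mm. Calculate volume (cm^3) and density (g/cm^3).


Thickness in cm = 2.1 / 10 = 0.21 cm
Volume = 25.1 x 0.21 = 5.271 cm^3
Density = 4.49 / 5.271 = 0.852 g/cm^3


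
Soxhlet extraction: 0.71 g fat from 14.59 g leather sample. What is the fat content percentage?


Fat content = 0.71 / 14.59 x 100
Fat = 4.9%


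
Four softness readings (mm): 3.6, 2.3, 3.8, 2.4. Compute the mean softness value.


Sum = 3.6 + 2.3 + 3.8 + 2.4
Mean = 12.1 / 4 = 3.03 mm


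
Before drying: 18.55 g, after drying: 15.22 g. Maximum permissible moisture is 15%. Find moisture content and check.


Moisture content = 18.0%
Acceptable: No

MC = (18.55 - 15.22) / 18.55 x 100 = 18.0%
Maximum: 15%
Acceptable: No


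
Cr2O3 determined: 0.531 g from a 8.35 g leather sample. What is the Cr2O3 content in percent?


6.36%

Cr2O3% = 0.531 / 8.35 x 100
Cr2O3% = 6.36%


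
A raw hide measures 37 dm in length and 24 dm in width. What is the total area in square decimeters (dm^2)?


Area = length x width
Area = 37 x 24 = 888 dm^2


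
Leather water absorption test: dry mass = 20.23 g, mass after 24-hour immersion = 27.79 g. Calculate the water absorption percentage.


37.4%


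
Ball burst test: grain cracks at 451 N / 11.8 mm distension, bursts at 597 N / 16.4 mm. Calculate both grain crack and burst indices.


Crack index = 38.2 N/mm
Burst index = 36.4 N/mm

Crack index = 451 / 11.8 = 38.2 N/mm
Burst index = 597 / 16.4 = 36.4 N/mm


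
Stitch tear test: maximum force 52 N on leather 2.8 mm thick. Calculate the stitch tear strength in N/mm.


18.6 N/mm

Stitch tear strength = force / thickness
STS = 52 / 2.8 = 18.6 N/mm


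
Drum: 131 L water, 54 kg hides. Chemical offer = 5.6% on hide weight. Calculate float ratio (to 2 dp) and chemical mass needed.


Float ratio = 131 / 54 = 2.43
Chemical = 54 x 5.6 / 100 = 3.024 kg


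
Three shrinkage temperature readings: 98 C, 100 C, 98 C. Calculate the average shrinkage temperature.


Average = (98 + 100 + 98) / 3
Average = 296 / 3 = 98.7 C


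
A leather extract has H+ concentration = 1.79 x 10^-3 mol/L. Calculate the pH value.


pH = -log10[H+]
pH = -log10(1.79 x 10^-3) = 2.75


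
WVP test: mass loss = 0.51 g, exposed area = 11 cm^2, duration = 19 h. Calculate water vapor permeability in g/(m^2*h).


WVP = mass_loss / (area x time) x 10000
WVP = 0.51 / (11 x 19) x 10000
WVP = 0.51 / 209 x 10000 = 24.40 g/(m^2*h)


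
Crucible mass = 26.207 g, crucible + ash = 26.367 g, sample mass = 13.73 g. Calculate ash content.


Ash mass = 26.367 - 26.207 = 0.160 g
Ash% = 0.160 / 13.73 x 100 = 1.17%


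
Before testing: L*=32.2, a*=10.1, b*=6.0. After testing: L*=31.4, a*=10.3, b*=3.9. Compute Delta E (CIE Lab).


dL = 31.4 - 32.2 = -0.8
da = 10.3 - 10.1 = 0.2
db = 3.9 - 6.0 = -2.1
dE = sqrt((-0.8)^2 + (0.2)^2 + (-2.1)^2) = 2.26


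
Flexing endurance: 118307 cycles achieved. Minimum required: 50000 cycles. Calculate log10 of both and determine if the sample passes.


Achieved: log10 = 5.07
Required: log10 = 4.70
Passes: Yes

log10(118307) = 5.07
log10(50000) = 4.70
Passes: Yes


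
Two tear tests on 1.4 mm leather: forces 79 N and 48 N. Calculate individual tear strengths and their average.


Tear 1 = 79 / 1.4 = 56.4 N/mm
Tear 2 = 48 / 1.4 = 34.3 N/mm
Average = (56.4 + 34.3) / 2 = 45.4 N/mm


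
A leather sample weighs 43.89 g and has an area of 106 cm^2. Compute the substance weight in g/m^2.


Substance weight = mass / area x 10000
SW = 43.89 / 106 x 10000
SW = 4140.6 g/m^2


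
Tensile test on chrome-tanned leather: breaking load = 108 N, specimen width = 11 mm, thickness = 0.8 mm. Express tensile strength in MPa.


Cross-section = 11 x 0.8 = 8.8 mm^2
TS = 108 / 8.8 = 12.27 MPa
(1 N/mm^2 = 1 MPa)


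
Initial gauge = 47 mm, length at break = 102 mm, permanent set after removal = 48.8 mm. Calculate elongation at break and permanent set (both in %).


Elongation at break = (102 - 47) / 47 x 100 = 117.0%
Permanent set = (48.8 - 47) / 47 x 100 = 3.8%


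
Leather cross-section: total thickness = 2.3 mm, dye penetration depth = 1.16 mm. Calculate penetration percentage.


50.4%

Penetration% = 1.16 / 2.3 x 100
Penetration = 50.4%


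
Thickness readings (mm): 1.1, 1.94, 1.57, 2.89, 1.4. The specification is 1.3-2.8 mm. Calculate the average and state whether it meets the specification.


Sum = 8.90
Average = 8.90 / 5 = 1.78 mm
Specification range: 1.3 to 2.8 mm
Within spec: Yes


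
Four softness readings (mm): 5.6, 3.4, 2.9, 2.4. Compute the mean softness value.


3.58 mm

Sum = 5.6 + 3.4 + 2.9 + 2.4
Mean = 14.3 / 4 = 3.58 mm


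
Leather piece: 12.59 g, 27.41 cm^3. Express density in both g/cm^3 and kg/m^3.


Density = 12.59 / 27.41 = 0.459 g/cm^3
Convert: 0.459 x 1000 = 459 kg/m^3


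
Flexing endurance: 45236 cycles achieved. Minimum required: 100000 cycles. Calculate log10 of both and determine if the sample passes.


log10(45236) = 4.66
log10(100000) = 5.00
Passes: No


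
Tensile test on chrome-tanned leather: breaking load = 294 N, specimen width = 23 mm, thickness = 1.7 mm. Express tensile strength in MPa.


7.52 MPa

Cross-section = 23 x 1.7 = 39.1 mm^2
TS = 294 / 39.1 = 7.52 MPa
(1 N/mm^2 = 1 MPa)


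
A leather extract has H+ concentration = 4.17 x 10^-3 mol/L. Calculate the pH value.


pH = 2.38

pH = -log10[H+]
pH = -log10(4.17 x 10^-3) = 2.38


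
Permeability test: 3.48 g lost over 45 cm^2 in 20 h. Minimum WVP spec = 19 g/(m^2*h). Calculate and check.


WVP = 38.67 g/(m^2*h)
Meets specification: Yes

WVP = 3.48 / (45 x 20) x 10000 = 38.67 g/(m^2*h)
Minimum: 19 g/(m^2*h)
Meets spec: Yes


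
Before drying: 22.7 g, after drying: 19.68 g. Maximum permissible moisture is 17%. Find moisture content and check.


MC = (22.7 - 19.68) / 22.7 x 100 = 13.3%
Maximum: 17%
Acceptable: Yes


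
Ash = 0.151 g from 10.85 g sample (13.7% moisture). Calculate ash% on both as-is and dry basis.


As-is ash% = 0.151 / 10.85 x 100 = 1.39%
Dry mass = 10.85 x (100 - 13.7) / 100 = 9.36355 g
Dry-basis ash% = 0.151 / 9.36355 x 100 = 1.61%


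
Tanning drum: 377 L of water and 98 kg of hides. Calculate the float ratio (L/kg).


3.8

Float ratio = water / hide weight
Ratio = 377 / 98 = 3.8


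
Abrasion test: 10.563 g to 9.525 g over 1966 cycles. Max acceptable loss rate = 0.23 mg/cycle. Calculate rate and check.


Rate = 0.528 mg/cycle
Passes: No

Loss = 10.563 - 9.525 = 1.038 g
Rate = 1.038 g / 1966 cycles x 1000 = 0.528 mg/cycle
Max = 0.23 mg/cycle
Passes: No


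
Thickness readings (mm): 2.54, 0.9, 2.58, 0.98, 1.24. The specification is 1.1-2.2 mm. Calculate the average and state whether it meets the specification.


Sum = 8.24
Average = 8.24 / 5 = 1.65 mm
Specification range: 1.1 to 2.2 mm
Within spec: Yes


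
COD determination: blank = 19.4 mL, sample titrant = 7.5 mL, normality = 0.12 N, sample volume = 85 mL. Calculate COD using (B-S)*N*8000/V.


134.4 mg/L


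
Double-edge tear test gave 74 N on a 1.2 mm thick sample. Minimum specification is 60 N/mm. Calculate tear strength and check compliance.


Tear strength = 61.7 N/mm
Compliant: Yes


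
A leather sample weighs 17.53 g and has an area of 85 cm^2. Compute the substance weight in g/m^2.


2062.4 g/m^2


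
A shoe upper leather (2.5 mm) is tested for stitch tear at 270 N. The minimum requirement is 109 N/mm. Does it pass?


STS = 108.0 N/mm
Passes: No

STS = 270 / 2.5 = 108.0 N/mm
Minimum required: 109 N/mm
Passes: No


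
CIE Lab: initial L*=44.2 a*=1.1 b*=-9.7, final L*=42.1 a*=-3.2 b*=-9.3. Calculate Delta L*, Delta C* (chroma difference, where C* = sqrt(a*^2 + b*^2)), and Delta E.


Delta L* = 42.1 - 44.2 = -2.1
C1* = sqrt((1.1)^2 + (-9.7)^2) = 9.762
C2* = sqrt((-3.2)^2 + (-9.3)^2) = 9.835
Delta C* = 9.835 - 9.762 = 0.07
Delta E = sqrt((-2.1)^2 + (-4.3)^2 + (0.4)^2) = 4.80


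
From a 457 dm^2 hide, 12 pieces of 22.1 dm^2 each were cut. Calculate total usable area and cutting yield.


Usable area = 265.2 dm^2
Yield = 58.0%

Total usable = 12 x 22.1 = 265.2 dm^2
Yield = 265.2 / 457 x 100 = 58.0%


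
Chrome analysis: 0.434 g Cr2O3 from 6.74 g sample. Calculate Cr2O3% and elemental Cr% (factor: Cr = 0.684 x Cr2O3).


Cr2O3% = 0.434 / 6.74 x 100 = 6.44%
Cr% = 6.44 x 0.684 = 4.40%


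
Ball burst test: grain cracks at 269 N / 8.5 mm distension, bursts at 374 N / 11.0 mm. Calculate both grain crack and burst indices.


Crack index = 31.6 N/mm
Burst index = 34.0 N/mm


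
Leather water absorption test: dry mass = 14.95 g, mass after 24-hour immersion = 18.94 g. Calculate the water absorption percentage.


26.7%


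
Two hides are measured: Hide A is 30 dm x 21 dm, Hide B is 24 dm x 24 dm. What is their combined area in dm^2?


Hide A area = 30 x 21 = 630 dm^2
Hide B area = 24 x 24 = 576 dm^2
Total = 630 + 576 = 1206 dm^2


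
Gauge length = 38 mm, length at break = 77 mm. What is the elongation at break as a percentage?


102.6%


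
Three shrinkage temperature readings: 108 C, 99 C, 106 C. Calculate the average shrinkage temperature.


Average = (108 + 99 + 106) / 3
Average = 313 / 3 = 104.3 C


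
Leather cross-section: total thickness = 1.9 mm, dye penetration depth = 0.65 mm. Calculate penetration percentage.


34.2%

Penetration% = 0.65 / 1.9 x 100
Penetration = 34.2%


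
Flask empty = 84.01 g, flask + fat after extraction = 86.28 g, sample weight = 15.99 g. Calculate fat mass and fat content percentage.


Fat mass = 86.28 - 84.01 = 2.27 g
Fat% = 2.27 / 15.99 x 100 = 14.2%
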